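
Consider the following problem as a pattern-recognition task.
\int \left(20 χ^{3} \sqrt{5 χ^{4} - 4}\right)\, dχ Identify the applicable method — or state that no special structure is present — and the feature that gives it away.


Best approach: u-substitution — the only nontrivial dependence routes through 5 χ^{4} - 4, whose derivative supplies the leftover factor up to a constant multiple — u = 5 χ^{4} - 4 flattens it.


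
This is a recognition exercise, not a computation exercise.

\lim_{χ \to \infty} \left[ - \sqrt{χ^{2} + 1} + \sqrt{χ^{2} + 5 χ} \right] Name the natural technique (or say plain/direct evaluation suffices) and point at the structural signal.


Diagnosis: conjugate multiplication — the difference \sqrt{χ^{2} + 5 χ} - \sqrt{χ^{2} + 1} is an ∞ − ∞ stalemate; its conjugate partner breaks the tie.


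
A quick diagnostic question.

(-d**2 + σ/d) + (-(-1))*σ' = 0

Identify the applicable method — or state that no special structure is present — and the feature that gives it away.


Technique: a linear integrating factor — the unknown enters only to the first power against a nonzero forcing term — the integrating-factor template applies directly.


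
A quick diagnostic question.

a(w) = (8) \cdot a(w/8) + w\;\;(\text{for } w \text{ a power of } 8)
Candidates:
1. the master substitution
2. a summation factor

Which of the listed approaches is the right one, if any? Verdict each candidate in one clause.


Verdict: the master substitution — the argument contracts 8-fold per step: reindex w exponentially and solve the linear recurrence in the new index.
- the master substitution: applicable, and directly so.
- a summation factor — a divided-index call is outside the fixed-shift first-order family a summation factor normalizes.


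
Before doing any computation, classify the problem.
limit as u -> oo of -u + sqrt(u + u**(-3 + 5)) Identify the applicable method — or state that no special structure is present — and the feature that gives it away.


Diagnosis: conjugate multiplication — neither sqrt(u + u**(-3 + 5)) nor u converges alone, so rewrite their difference as a conjugate-rationalized quotient first.


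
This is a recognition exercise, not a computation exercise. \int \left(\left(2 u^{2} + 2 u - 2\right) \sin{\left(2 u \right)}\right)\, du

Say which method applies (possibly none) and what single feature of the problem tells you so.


Verdict: integration by parts — a polynomial 2 u^{2} + 2 u - 2 against the kernel \sin{\left(2 u \right)} is the signature bounded-ladder case for integration by parts.


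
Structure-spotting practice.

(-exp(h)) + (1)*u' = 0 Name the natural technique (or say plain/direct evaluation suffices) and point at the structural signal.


Diagnosis: no special technique — the slope is a function of h alone, so integrate both sides directly.


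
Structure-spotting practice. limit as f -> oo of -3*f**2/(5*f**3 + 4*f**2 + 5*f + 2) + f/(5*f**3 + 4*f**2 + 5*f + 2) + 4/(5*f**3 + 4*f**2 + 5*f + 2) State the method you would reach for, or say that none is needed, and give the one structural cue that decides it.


Verdict: dominant-term comparison — divide by the highest power of f present: lower-order terms vanish and the dominant ratio remains. l'Hôpital's at-infinity variant applies to the expression viewed as a single quotient; the leading-term comparison is the direct route.


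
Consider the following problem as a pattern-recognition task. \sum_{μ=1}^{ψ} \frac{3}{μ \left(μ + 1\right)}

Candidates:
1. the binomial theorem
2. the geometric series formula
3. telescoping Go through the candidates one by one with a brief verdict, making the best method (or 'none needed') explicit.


Verdict: telescoping — the summand \frac{3}{μ \left(μ + 1\right)} decomposes into fractions whose poles differ by an integer shift — the series collapses.
- the binomial theorem: there is no pair of bases whose matched powers would reassemble into a single binomial power.
- the geometric series formula: the term-to-term ratio changes with the index, so the geometric formula cannot close it.
- telescoping: applies; the problem has the shape this method handles.


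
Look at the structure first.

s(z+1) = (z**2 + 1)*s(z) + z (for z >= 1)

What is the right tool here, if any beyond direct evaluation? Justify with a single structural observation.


Method: a summation factor — normalize by the running product of z**2 + 1: the left side becomes a difference, and differences sum.


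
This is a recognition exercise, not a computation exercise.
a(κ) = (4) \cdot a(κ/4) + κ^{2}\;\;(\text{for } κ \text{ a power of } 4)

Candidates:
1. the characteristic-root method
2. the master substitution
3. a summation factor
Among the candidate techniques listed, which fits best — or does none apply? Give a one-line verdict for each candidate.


Method: the master substitution — the argument shrinks by the factor 4, so measure the index on a logarithmic scale and the recursion becomes a shift.
- the characteristic-root method: a divided-index call is not the fixed-shift linear shape that characteristic roots solve.
- the master substitution: yes, a natural case for it.
- a summation factor: a divided-index call is outside the fixed-shift first-order family a summation factor normalizes.


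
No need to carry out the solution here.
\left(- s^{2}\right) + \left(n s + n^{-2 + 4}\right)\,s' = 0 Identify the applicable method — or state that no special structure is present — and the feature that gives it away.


Technique: the homogeneous substitution — the slope's numerator and denominator share total degree; set v = s/n and the equation drops to separable form. Rewriting — with the variables' roles exchanged where the shape demands it — would expose a Bernoulli structure too; the homogeneous substitution simply reads the degrees directly.


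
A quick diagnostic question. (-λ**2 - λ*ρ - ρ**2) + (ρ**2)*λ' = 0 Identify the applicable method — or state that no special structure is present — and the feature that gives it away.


Method: the homogeneous substitution — scaling ρ and λ together leaves the slope fixed — it depends only on λ/ρ, so substitute the ratio.


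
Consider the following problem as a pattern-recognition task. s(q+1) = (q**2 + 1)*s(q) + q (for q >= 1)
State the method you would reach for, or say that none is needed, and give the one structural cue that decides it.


Method: a summation factor — because the multiplier q**2 + 1 is index-dependent, divide through by its running product and sum the resulting differences.


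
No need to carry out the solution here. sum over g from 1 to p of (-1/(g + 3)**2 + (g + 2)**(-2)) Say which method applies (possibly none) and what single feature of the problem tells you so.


Best approach: telescoping — the summand is built as (g + 2)**(-2) minus its own successor — adjacent terms annihilate down the line.


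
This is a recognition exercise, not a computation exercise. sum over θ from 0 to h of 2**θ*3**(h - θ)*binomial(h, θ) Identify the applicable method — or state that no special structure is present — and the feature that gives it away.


Best approach: the binomial theorem — terms weighting binomial(h, θ) against matched powers of 2 and 3 reassemble into (2 + 3)^h by the binomial theorem.


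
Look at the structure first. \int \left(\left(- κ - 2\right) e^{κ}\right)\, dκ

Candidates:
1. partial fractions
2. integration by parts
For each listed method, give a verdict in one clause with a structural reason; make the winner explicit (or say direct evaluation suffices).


Best approach: integration by parts — a polynomial factor - κ - 2 multiplies e^{κ}; differentiating - κ - 2 lowers its degree while e^{κ} integrates cleanly, so parts wins.
- partial fractions: there is no rational-function structure to decompose.
- integration by parts: yes, a natural case for it.


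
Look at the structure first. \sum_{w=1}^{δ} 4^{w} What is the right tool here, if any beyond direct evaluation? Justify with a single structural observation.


Verdict: the geometric series formula — each summand is the previous one scaled by 4; that constant multiplier is itself the geometric structure.


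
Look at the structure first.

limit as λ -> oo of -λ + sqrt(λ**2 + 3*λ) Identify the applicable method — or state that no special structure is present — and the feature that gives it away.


Method: conjugate multiplication — both pieces blow up but their difference is finite; the conjugate trick rationalizes sqrt(λ**2 + 3*λ) - λ.


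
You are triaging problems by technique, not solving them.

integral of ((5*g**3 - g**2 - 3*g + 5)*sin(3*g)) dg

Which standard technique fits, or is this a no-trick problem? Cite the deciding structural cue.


Diagnosis: integration by parts — a polynomial factor 5*g**3 - g**2 - 3*g + 5 multiplies sin(3*g); differentiating 5*g**3 - g**2 - 3*g + 5 lowers its degree while sin(3*g) integrates cleanly, so parts wins.


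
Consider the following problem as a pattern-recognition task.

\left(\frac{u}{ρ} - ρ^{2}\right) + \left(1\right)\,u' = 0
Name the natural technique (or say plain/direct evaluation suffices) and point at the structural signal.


Technique: a linear integrating factor — the unknown enters only to the first power against a nonzero forcing term — the integrating-factor template applies directly.


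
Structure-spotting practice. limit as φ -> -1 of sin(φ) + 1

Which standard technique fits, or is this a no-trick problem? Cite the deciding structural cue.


Best approach: no special technique — nothing blocks direct substitution at -1: plug in and finish.


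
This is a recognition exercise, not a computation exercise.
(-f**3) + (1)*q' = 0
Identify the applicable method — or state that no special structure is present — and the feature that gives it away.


Verdict: no special technique — solved for the derivative, no q appears — this is antidifferentiation in f wearing ODE clothing.


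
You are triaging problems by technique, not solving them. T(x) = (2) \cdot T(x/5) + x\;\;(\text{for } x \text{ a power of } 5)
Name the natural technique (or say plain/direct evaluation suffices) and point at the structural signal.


Method: the master substitution — the argument shrinks by the factor 5, so measure the index on a logarithmic scale and the recursion becomes a shift.


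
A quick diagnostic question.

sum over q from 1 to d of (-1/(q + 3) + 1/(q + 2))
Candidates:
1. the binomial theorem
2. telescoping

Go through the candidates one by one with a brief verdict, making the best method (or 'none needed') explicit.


Best approach: telescoping — a difference of consecutive values of one function (1/(q + 2) at one index and the next) — telescoping by construction.
- the binomial theorem — there is no sum-raised-to-a-power identity hiding in these terms.
- telescoping: applicable, and directly so.


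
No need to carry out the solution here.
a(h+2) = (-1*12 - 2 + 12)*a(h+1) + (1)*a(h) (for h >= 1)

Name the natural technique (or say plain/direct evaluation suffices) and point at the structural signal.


Diagnosis: the characteristic-root method — every coefficient is a fixed number and the forcing is zero — substitute r^h and read off the root equation.


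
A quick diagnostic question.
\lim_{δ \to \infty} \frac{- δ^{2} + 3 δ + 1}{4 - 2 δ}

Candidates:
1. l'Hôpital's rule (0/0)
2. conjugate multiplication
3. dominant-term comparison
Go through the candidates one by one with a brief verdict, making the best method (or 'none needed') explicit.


Diagnosis: dominant-term comparison — as δ grows, only the highest-degree terms matter — compare leading terms and read the limit off.
- l'Hôpital's rule (0/0): viewed as a single quotient this runs to ∞/∞, not the 0/0 clash this candidate addresses; an at-infinity variant of the rule would resolve it, but comparing leading growth reads the answer without differentiating.
- conjugate multiplication — no divergent radical difference is present for a conjugate pair to cancel.
- dominant-term comparison — applicable, and directly so.


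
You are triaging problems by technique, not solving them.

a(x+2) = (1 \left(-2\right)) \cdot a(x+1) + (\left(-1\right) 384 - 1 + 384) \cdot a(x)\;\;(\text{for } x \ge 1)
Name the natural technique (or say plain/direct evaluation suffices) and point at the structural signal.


Verdict: the characteristic-root method — linear, homogeneous, constant coefficients: solutions of the form r^x exist — find the roots of the characteristic polynomial.


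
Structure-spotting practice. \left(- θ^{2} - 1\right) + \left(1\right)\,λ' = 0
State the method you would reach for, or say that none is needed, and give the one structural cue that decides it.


Diagnosis: no special technique — solved for the derivative, λ never appears on the right — this is a direct integration in θ, not a differential-equations problem at heart.


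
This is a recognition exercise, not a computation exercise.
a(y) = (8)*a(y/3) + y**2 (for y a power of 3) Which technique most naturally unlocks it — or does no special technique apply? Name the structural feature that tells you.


Method: the master substitution — divide-the-index recursion (y/3 inside the call) straightens out once the index is rewritten as 3^m.


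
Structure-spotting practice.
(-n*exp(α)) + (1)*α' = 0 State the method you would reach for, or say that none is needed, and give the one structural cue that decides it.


Technique: separation of variables — the derivative equals a pure function of n (namely n) times a pure function of α (namely exp(α)); divide and integrate each side.


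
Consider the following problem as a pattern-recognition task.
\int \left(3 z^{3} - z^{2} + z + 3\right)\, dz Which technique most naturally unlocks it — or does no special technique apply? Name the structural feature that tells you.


Method: no special technique — nothing composite, nothing rational, nothing trigonometric — each constant-multiple power of z integrates by the power rule alone.


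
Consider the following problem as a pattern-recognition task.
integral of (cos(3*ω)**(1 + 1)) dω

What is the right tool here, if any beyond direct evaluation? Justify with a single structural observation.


Technique: a trigonometric identity — cos(3*ω)**(1 + 1) is the textbook power-reduction case — identities first, antiderivatives second.


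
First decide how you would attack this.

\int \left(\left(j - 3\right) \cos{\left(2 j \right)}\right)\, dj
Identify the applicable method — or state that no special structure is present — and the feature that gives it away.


Method: integration by parts — j - 3 dies after finitely many derivatives while \cos{\left(2 j \right)} cycles under integration — the tabular/parts setup.


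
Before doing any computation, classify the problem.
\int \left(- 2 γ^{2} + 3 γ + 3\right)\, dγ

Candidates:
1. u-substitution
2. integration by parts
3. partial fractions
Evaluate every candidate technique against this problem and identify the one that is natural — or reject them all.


Best approach: no special technique — a term-by-term power-rule job in γ; no substitution or rearrangement earns its keep here.
- u-substitution: any workable substitution here is cosmetic — the integrand is already in directly integrable form.
- integration by parts: splitting off a factor buys nothing — the integrand integrates directly without parts.
- partial fractions — there is no rational-function structure to decompose.


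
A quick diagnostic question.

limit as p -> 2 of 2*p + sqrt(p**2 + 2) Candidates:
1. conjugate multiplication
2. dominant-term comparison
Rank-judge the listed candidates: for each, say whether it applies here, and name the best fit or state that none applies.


Technique: no special technique — no denominator vanishes and nothing blows up at 2: direct substitution is the whole computation.
- conjugate multiplication — no divergent radical difference is present for a conjugate pair to cancel.
- dominant-term comparison: no dominant power emerges to decide the limit by degree comparison.


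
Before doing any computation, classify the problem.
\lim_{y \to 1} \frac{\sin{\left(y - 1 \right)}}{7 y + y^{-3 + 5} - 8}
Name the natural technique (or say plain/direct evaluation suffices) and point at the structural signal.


Verdict: l'Hôpital's rule (0/0) — both numerator and denominator vanish at 1: the genuine 0/0 indeterminate that l'Hôpital exists for. One could equally expand both pieces locally and compare leading terms; the rule does that in one stroke.


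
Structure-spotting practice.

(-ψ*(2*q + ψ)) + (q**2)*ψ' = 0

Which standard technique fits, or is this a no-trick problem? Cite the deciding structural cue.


Diagnosis: the homogeneous substitution — the slope is degree-zero homogeneous: the ratio substitution v = ψ/q collapses it. Rearranged, this also fits the Bernoulli template directly; the homogeneous substitution reads the structure without the rearrangement.


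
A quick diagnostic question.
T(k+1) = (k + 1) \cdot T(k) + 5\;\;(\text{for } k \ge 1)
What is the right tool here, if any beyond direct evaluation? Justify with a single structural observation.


Diagnosis: a summation factor — first-order linear but the coefficient k + 1 moves with the index — divide by the cumulative product and telescope.


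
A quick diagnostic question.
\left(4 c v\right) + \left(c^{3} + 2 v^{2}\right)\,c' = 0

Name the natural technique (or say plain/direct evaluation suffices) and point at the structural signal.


Technique: the exact-equation method — equality of cross partials is the green light — assemble the potential function term by term.


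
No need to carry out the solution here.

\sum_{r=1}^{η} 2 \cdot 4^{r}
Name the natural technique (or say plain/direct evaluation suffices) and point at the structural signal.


Best approach: the geometric series formula — each term is 4 times the previous one, so the geometric-series formula applies directly.


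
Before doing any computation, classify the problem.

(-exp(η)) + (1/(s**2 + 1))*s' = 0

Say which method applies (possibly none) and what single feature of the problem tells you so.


Best approach: separation of variables — all dependence on the two variables factors apart, the defining separable shape. The equation is exact as it stands too — a potential function exists — though separation reads the split structure directly.


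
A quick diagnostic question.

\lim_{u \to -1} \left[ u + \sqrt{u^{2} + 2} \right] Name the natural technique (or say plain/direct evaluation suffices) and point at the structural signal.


Verdict: no special technique — the expression is continuous at the evaluation point — substitute directly; no indeterminate form appears.


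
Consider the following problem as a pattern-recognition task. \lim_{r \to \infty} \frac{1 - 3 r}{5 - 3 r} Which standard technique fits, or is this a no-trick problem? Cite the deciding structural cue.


Method: dominant-term comparison — divide by the highest power of r present: lower-order terms vanish and the dominant ratio remains. As a single quotient, the ∞/∞ shape would yield to repeated differentiation as well — the growth comparison gets there in one look.


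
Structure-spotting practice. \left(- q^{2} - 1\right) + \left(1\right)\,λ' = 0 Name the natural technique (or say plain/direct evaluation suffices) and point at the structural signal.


Method: no special technique — with λ absent the equation is not coupled at all: direct integration in q.


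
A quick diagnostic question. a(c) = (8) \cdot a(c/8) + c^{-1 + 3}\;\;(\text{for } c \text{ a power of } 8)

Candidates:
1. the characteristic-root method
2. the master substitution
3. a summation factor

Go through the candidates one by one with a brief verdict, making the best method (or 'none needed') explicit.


Best approach: the master substitution — the argument contracts 8-fold per step: reindex c exponentially and solve the linear recurrence in the new index.
- the characteristic-root method — a divided-index call is not the fixed-shift linear shape that characteristic roots solve.
- the master substitution: a fit — the right tool for this form.
- a summation factor — a divided-index call is outside the fixed-shift first-order family a summation factor normalizes.


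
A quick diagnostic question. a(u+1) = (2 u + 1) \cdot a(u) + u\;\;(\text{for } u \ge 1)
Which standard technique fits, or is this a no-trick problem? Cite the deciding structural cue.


Diagnosis: a summation factor — with the index-dependent coefficient 2 u + 1, dividing by the cumulative product turns the left side into a pure difference.


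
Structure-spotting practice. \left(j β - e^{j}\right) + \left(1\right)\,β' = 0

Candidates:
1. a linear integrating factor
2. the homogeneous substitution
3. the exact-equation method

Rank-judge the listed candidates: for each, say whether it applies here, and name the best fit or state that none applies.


Method: a linear integrating factor — β appears only to the first power with coefficient j — the classic integrating-factor setup.
- a linear integrating factor — yes — fits the structure here.
- the homogeneous substitution: solved for the derivative, the right side changes under joint scaling of the two variables.
- the exact-equation method: the mixed partial derivatives differ, so the left side is not a total differential.


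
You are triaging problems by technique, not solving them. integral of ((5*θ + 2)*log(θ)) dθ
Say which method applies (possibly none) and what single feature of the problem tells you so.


Diagnosis: integration by parts — log(θ) blocks direct integration but differentiates to something rational — parts with the polynomial factor 5*θ + 2 as dv.


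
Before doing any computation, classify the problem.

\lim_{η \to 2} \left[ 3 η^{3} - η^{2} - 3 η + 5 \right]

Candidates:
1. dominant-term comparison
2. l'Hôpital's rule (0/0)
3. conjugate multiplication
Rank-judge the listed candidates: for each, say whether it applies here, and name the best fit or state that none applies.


Verdict: no special technique — no denominator vanishes and nothing blows up at 2: direct substitution is the whole computation.
- dominant-term comparison: this is not a rational comparison of growth rates at infinity.
- l'Hôpital's rule (0/0): substituting the point gives a finite value outright — there is no indeterminate clash to repair.
- conjugate multiplication — the conjugate move applies to radical differences, which this is not.


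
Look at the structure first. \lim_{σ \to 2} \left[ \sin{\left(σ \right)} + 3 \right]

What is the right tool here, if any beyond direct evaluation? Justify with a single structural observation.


Best approach: no special technique — the expression is continuous at the evaluation point — substitute directly; no indeterminate form appears.


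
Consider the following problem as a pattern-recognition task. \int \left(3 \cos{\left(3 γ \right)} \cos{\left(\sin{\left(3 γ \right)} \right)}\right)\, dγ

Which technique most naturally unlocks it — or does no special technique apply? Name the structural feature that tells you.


Method: u-substitution — read it as f(\sin{\left(3 γ \right)}) times a constant multiple of d(\sin{\left(3 γ \right)}): one substitution, u = \sin{\left(3 γ \right)}, finishes it.


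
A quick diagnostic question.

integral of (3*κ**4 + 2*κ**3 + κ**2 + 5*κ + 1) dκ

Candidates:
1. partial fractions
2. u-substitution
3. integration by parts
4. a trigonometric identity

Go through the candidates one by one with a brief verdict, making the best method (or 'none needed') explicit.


Best approach: no special technique — the integrand is a sum of constant multiples of powers of κ — integrate term by term.
- partial fractions — there is no rational-function structure to decompose.
- u-substitution: no substitution does more than relabel what direct integration already handles.
- integration by parts: splitting off a factor buys nothing — the integrand integrates directly without parts.
- a trigonometric identity: with no trigonometric functions present, identity rewriting has no target.


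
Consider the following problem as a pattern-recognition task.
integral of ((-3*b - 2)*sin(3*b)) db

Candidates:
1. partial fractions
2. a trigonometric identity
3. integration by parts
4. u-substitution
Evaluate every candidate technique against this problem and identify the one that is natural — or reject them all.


Verdict: integration by parts — -3*b - 2 dies after finitely many derivatives while sin(3*b) cycles under integration — the tabular/parts setup.
- partial fractions — the expression is not a ratio of polynomials that decomposes further.
- a trigonometric identity — there is no trigonometric structure whose rewriting would simplify the integrand.
- integration by parts: yes, a natural case for it.
- u-substitution: no subexpression of the integrand serves as a whole-integral substitution inner — individual terms may offer their own, but none carries its derivative as a factor of the full integrand; a working change of variable would have to be constructed from outside the expression.


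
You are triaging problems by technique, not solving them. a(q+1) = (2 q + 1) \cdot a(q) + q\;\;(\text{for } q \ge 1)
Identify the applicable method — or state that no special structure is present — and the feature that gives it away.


Method: a summation factor — it is first-order linear but the coefficient 2 q + 1 depends on the index, so multiply through by a summation factor to telescope it.


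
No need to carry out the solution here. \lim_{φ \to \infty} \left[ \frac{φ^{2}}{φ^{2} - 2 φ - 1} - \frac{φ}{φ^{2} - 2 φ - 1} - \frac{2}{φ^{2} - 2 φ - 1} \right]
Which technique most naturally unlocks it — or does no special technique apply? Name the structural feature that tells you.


Technique: dominant-term comparison — divide through by the highest power of φ; every lower-order term dies and the dominant terms decide the limit. As a single quotient, the ∞/∞ shape would yield to repeated differentiation as well — the growth comparison gets there in one look.


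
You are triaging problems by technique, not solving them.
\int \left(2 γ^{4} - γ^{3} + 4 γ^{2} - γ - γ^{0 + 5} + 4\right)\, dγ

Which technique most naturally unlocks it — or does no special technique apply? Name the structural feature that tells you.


Verdict: no special technique — a term-by-term power-rule job in γ; no substitution or rearrangement earns its keep here.


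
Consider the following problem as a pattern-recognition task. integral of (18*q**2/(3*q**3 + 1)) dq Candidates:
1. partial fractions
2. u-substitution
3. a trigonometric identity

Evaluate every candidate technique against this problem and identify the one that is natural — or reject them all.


Diagnosis: u-substitution — 18*q**2 matches the derivative of 3*q**3 + 1 up to a constant; with u = 3*q**3 + 1 the whole integrand folds into a function of u alone.
- partial fractions: proper and rational, yes, but the denominator has no factorization over the rationals to exploit.
- u-substitution: applies; the problem has the shape this method handles.
- a trigonometric identity — no sine or cosine appears, so there is nothing for a trigonometric identity to act on.


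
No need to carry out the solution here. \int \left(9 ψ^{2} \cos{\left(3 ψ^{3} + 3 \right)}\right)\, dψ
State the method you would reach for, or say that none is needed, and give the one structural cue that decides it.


Verdict: u-substitution — structure check: outer function, inner expression 3 ψ^{3} + 3, inner derivative as a factor — the classic u = 3 ψ^{3} + 3 pattern.


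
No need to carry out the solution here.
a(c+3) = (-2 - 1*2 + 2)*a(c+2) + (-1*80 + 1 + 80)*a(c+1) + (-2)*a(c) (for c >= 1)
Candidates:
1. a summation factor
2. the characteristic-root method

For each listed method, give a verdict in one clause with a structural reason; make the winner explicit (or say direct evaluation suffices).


Method: the characteristic-root method — fixed numeric weights on consecutive terms and no forcing term added: the root method in its home territory.
- a summation factor — a summation factor telescopes one-step recursions; this one carries higher-order memory.
- the characteristic-root method — applies; the problem has the shape this method handles.


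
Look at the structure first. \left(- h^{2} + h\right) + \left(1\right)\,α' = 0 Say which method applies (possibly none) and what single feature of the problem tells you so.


Best approach: no special technique — the slope is a function of h alone, so integrate both sides directly.


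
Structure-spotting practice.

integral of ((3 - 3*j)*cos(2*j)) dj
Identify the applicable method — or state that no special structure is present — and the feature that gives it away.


Diagnosis: integration by parts — a polynomial 3 - 3*j against the kernel cos(2*j) is the signature bounded-ladder case for integration by parts.


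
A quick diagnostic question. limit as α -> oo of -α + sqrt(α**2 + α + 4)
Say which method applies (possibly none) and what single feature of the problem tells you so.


Best approach: conjugate multiplication — the difference sqrt(α**2 + α + 4) - α is an ∞ − ∞ stalemate; its conjugate partner breaks the tie.


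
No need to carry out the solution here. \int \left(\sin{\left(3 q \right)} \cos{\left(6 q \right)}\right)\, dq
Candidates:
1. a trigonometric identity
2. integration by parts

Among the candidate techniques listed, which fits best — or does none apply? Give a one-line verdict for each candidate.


Diagnosis: a trigonometric identity — \sin{\left(3 q \right)} \cos{\left(6 q \right)} is a beat pattern — rewrite the product as a sum of single-frequency waves before integrating.
- a trigonometric identity — applicable, and directly so.
- integration by parts: not the natural route: no polynomial-kernel product appears — a recursive parts reduction of the trigonometric product exists, but the identity rewrite is direct.


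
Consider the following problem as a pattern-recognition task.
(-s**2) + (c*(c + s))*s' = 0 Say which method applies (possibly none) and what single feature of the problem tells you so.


Technique: the homogeneous substitution — the slope's numerator and denominator have matching total degree, so it depends only on s/c and the ratio substitution collapses it. With the right rearrangement (exchanging the roles of the variables where needed), this also fits a Bernoulli template; the homogeneous substitution reads the structure directly.


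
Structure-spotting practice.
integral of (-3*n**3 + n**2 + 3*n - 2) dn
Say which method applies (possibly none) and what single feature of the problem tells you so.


Method: no special technique — scan for structure and find none: constant multiples of powers of n, integrate directly.


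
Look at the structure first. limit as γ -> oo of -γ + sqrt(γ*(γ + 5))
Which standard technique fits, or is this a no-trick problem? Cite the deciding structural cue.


Verdict: conjugate multiplication — two divergent pieces with a minus sign between them and a radical in the mix: rationalize sqrt(γ*(γ + 5)) - γ before any limit law applies.


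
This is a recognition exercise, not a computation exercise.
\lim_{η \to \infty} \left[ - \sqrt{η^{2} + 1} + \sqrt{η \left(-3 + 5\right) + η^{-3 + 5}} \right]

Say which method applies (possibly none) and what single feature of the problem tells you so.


Method: conjugate multiplication — neither \sqrt{η \left(-3 + 5\right) + η^{-3 + 5}} nor \sqrt{η^{2} + 1} converges alone, so rewrite their difference as a conjugate-rationalized quotient first.


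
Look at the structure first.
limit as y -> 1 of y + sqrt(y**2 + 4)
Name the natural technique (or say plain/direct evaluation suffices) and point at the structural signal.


Diagnosis: no special technique — the expression is continuous at the evaluation point — substitute directly; no indeterminate form appears.


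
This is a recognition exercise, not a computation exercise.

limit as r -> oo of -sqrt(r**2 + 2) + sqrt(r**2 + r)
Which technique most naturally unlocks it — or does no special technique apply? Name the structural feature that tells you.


Technique: conjugate multiplication — this difference gives up after one conjugate multiplication — the radical structure cancels against its conjugate.


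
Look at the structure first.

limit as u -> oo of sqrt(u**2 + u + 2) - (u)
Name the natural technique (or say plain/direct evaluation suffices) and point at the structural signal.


Diagnosis: conjugate multiplication — this difference gives up after one conjugate multiplication — the radical structure cancels against its conjugate.


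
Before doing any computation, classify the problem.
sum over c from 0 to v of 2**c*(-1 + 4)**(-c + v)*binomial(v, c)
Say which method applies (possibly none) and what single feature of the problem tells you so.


Best approach: the binomial theorem — the summand is term c of a binomial expansion in 2 and (-1 + 4); the whole sum is a single power.


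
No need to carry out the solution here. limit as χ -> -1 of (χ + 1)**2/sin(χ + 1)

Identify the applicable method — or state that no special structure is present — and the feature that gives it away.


Method: l'Hôpital's rule (0/0) — both numerator and denominator vanish at -1: the genuine 0/0 indeterminate that l'Hôpital exists for. A local series expansion at the point resolves it as well; the rule is the packaged version of that step.


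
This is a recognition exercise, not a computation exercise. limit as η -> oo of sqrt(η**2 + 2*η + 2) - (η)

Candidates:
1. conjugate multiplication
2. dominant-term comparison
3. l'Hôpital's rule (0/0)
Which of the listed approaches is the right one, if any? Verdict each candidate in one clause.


Best approach: conjugate multiplication — two divergent pieces with a minus sign between them and a radical in the mix: rationalize sqrt(η**2 + 2*η + 2) - η before any limit law applies.
- conjugate multiplication: a fit — the right tool for this form.
- dominant-term comparison: no dominant power emerges to decide the limit by degree comparison.
- l'Hôpital's rule (0/0): the expression is a difference driving to ∞ − ∞, not a 0/0 quotient — there is no ratio for the rule to differentiate.


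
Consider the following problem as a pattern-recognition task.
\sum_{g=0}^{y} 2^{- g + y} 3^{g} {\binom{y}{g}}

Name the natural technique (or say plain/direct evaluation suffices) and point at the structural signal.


Diagnosis: the binomial theorem — terms weighting {\binom{y}{g}} against matched powers of 3 and 2 reassemble into (3 + 2)^y by the binomial theorem.


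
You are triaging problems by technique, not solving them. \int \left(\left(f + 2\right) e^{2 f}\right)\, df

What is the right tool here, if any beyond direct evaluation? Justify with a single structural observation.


Method: integration by parts — a polynomial f + 2 against the kernel e^{2 f} is the signature bounded-ladder case for integration by parts.


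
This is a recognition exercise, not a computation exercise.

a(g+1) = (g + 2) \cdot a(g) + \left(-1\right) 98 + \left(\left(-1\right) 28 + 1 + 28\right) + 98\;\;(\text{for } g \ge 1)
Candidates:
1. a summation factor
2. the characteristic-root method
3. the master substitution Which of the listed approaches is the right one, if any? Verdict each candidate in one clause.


Verdict: a summation factor — one step of memory with a weight g + 2 that changes as the index grows — the summation-factor construction is built for this.
- a summation factor: applies; the problem has the shape this method handles.
- the characteristic-root method: an index-dependent weight blocks the pure exponential ansatz.
- the master substitution: there is no divide-the-index recursive argument.


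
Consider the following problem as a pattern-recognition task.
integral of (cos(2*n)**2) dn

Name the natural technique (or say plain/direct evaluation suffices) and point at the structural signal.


Diagnosis: a trigonometric identity — reduce cos(2*n)**2 with the power-reduction formula and the integral becomes first-degree trigonometry.


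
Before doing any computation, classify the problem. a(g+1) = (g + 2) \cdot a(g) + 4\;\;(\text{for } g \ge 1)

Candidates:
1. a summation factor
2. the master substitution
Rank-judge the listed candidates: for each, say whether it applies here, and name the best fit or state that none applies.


Diagnosis: a summation factor — normalize by the running product of g + 2: the left side becomes a difference, and differences sum.
- a summation factor — yes — fits the structure here.
- the master substitution: the recursive argument is a shift of the index, not a fixed fraction of it.


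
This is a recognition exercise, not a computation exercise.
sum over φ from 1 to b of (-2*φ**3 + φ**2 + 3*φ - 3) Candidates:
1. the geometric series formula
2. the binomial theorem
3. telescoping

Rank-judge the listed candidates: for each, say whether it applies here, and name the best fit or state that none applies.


Best approach: no special technique — nothing telescopes and nothing is geometric; polynomial terms in φ sum term by term.
- the geometric series formula — consecutive terms are not related by a fixed multiplier.
- the binomial theorem: there is no sum-raised-to-a-power identity hiding in these terms.
- telescoping: computed from the summand as displayed, the partial sums build up without the pairwise collapse telescoping exploits.


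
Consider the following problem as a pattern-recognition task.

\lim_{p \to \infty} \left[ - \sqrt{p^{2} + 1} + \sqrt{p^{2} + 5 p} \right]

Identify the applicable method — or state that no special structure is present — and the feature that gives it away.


Best approach: conjugate multiplication — two divergent pieces with a minus sign between them and a radical in the mix: rationalize \sqrt{p^{2} + 5 p} - \sqrt{p^{2} + 1} before any limit law applies.


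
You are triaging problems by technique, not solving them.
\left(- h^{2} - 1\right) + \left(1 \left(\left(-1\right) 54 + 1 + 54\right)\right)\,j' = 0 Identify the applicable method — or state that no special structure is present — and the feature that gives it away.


Technique: no special technique — with j absent the equation is not coupled at all: direct integration in h.


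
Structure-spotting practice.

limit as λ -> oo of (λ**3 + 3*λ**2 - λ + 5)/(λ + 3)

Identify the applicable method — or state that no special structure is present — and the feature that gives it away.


Method: dominant-term comparison — as λ grows, only the highest-degree terms matter — compare leading terms and read the limit off. Viewed as a single quotient this is an ∞/∞ form — an at-infinity application of l'Hôpital's rule would also resolve it; comparing leading growth reads the answer without differentiating.


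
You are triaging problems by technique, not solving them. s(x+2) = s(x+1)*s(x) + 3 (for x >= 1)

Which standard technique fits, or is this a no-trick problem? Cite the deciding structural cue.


Method: no special technique — a nonlinear dependence on earlier terms breaks linearity, and with it every superposition-based closed form.
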